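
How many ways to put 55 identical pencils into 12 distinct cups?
C(55+12-1, 12-1) = C(66, 11) = 1074082795968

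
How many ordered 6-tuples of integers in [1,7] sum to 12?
Coefficient of x^12 in (x + x² + ... + x^7)^6. By inclusion-exclusion on dice exceeding 7: Σ_j (-1)^j C(6,j)·C(12-1-7j, 5) = C(6,0)·C(11,5) = 1·462 = 462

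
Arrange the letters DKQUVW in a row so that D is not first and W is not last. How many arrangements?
By inclusion-exclusion: 6! - 2×(6-1)! + (6-2)! = 720 - 240 + 24 = 504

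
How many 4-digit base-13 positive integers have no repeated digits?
First digit: 12 choices (nonzero). Then descending: 12 × 12 × 11 × 10 = 15840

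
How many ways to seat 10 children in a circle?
Circular: fix one position, arrange the rest. (10-1)! = 362880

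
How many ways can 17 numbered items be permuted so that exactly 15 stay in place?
Choose the 15 fixed points C(17,15) = 136, derange the rest: !2 = Σ_{j=0}^{2} (-1)^j·2!/j! = 2 - 2 + 1 = 1. Product = 136 × 1 = 136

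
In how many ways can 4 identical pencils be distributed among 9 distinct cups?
C(4+9-1, 9-1) = C(12, 8) = 495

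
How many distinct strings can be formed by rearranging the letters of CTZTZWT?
7! / (2! × 1! × 1! × 3!) = 420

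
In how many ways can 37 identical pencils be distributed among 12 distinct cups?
C(37+12-1, 12-1) = C(48, 11) = 22595200368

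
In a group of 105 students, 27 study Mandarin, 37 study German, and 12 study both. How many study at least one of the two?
|A∪B| = |A| + |B| - |A∩B| = 27 + 37 - 12 = 52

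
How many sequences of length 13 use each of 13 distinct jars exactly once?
13! = 6227020800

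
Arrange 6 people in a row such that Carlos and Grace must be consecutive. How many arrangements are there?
Treat the 2 as one block: (6-2+1)! × 2! = 120 × 2 = 240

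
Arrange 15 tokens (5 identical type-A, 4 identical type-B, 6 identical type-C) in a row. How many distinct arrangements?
15! / (5! × 4! × 6!) = 630630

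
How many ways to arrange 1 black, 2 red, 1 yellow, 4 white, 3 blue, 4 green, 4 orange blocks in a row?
19! / (1! × 2! × 1! × 4! × 3! × 4! × 4!) = 733296564000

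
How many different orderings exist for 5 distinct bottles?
5! = 120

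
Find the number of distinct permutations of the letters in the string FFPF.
4! / (3! × 1!) = 4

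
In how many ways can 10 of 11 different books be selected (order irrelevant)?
C(11,10) = 11!/(10!×1!) = 11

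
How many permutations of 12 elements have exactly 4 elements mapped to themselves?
Choose the 4 fixed points C(12,4) = 495, derange the rest: !8 = Σ_{j=0}^{8} (-1)^j·8!/j! = 40320 - 40320 + 20160 - 6720 + 1680 - 336 + 56 - 8 + 1 = 14833. Product = 495 × 14833 = 7342335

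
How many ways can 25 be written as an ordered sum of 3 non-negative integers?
C(25+3-1, 3-1) = C(27, 2) = 351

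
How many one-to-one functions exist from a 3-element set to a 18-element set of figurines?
P(18,3) = 18!/(18-3)! = 4896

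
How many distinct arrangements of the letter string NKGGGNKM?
8! / (2! × 1! × 3! × 2!) = 1680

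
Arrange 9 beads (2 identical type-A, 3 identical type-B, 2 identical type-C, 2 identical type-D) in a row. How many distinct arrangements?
9! / (2! × 3! × 2! × 2!) = 7560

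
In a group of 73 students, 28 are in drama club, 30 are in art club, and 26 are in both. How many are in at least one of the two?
|A∪B| = |A| + |B| - |A∩B| = 28 + 30 - 26 = 32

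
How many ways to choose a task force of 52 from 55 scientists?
C(55,52) = 55!/(52!×3!) = 26235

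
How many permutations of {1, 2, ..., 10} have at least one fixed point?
Complement of the derangements. !10 = Σ_{j=0}^{10} (-1)^j·10!/j! = 3628800 - 3628800 + 1814400 - 604800 + 151200 - 30240 + 5040 - 720 + 90 - 10 + 1 = 1334961. 10! - !10 = 3628800 - 1334961 = 2293839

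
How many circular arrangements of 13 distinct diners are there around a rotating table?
Circular: fix one position, arrange the rest. (13-1)! = 479001600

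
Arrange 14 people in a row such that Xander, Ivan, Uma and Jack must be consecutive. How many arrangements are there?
Treat the 4 as one block: (14-4+1)! × 4! = 39916800 × 24 = 958003200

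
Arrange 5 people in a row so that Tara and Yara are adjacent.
Treat as block: (5-1)! × 2! = 24 × 2 = 48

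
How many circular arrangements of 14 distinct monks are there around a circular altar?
Circular: fix one position, arrange the rest. (14-1)! = 6227020800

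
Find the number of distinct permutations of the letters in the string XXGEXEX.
7! / (1! × 2! × 4!) = 105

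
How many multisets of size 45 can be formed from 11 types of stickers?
C(45+11-1, 11-1) = C(55, 10) = 29248649430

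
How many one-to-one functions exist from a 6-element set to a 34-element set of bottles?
P(34,6) = 34!/(34-6)! = 968330880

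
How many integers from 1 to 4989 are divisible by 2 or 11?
⌊4989/2⌋ + ⌊4989/11⌋ - ⌊4989/22⌋ = 2494 + 453 - 226 = 2721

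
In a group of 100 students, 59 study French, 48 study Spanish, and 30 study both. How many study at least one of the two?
|A∪B| = |A| + |B| - |A∩B| = 59 + 48 - 30 = 77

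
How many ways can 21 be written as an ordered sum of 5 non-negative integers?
C(21+5-1, 5-1) = C(25, 4) = 12650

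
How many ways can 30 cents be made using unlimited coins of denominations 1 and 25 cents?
Coefficient of x^30 in 1/(1-x^1) · 1/(1-x^25). Use j coins of 25 for j = 0..⌊30/25⌋ = 1, the rest in 1s: 1 + 1 = 2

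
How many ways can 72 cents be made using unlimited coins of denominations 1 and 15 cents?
Coefficient of x^72 in 1/(1-x^1) · 1/(1-x^15). Use j coins of 15 for j = 0..⌊72/15⌋ = 4, the rest in 1s: 4 + 1 = 5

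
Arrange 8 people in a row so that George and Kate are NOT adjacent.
Total - adjacent = 8! - (8-1)!×2 = 40320 - 10080 = 30240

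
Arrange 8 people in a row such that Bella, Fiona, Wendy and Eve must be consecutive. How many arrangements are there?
Treat the 4 as one block: (8-4+1)! × 4! = 120 × 24 = 2880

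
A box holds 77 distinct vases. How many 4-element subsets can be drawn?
C(77,4) = 77!/(4!×73!) = 1353275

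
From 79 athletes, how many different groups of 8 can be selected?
C(79,8) = 79!/(8!×71!) = 26088783435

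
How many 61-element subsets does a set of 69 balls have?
C(69,61) = 69!/(61!×8!) = 8361453672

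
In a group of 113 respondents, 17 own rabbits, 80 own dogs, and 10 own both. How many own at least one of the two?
|A∪B| = |A| + |B| - |A∩B| = 17 + 80 - 10 = 87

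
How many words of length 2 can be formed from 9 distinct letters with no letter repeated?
P(9,2) = 9!/(9-2)! = 72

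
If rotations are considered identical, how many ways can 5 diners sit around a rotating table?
Circular: fix one position, arrange the rest. (5-1)! = 24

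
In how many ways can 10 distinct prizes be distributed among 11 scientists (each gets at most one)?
P(11,10) = 11!/(11-10)! = 39916800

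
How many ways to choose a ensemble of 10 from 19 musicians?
C(19,10) = 19!/(10!×9!) = 92378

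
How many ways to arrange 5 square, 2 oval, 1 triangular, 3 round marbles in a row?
11! / (5! × 2! × 1! × 3!) = 27720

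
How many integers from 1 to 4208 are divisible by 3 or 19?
⌊4208/3⌋ + ⌊4208/19⌋ - ⌊4208/57⌋ = 1402 + 221 - 73 = 1550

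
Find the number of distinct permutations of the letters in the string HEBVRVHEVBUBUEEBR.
17! / (2! × 4! × 2! × 4! × 3! × 2!) = 12864852000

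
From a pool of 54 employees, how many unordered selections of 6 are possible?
C(54,6) = 54!/(6!×48!) = 25827165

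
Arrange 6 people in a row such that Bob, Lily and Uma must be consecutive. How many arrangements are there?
Treat the 3 as one block: (6-3+1)! × 3! = 24 × 6 = 144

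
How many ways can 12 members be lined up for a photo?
12! = 479001600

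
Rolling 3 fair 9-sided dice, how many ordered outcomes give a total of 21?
Coefficient of x^21 in (x + x² + ... + x^9)^3. By inclusion-exclusion on dice exceeding 9: Σ_j (-1)^j C(3,j)·C(21-1-9j, 2) = C(3,0)·C(20,2) - C(3,1)·C(11,2) + C(3,2)·C(2,2) = 1·190 - 3·55 + 3·1 = 28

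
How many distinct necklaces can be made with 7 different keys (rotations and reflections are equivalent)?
(7-1)!/2 = 720/2 = 360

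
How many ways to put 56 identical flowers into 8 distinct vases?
C(56+8-1, 8-1) = C(63, 7) = 553270671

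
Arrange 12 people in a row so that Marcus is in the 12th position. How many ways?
Fix one position: (12-1)! = 39916800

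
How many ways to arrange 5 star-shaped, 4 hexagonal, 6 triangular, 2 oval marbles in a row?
17! / (5! × 4! × 6! × 2!) = 85765680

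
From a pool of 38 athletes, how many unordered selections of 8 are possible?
C(38,8) = 38!/(8!×30!) = 48903492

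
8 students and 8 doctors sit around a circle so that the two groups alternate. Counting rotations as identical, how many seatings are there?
Fix one of the students: (8-1)! ways for the remaining students, × 8! ways for the doctors = 5040 × 40320 = 203212800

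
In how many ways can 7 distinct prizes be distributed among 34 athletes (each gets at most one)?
P(34,7) = 34!/(34-7)! = 27113264640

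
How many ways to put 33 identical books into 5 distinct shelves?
C(33+5-1, 5-1) = C(37, 4) = 66045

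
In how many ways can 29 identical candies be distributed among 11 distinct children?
C(29+11-1, 11-1) = C(39, 10) = 635745396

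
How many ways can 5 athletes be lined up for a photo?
5! = 120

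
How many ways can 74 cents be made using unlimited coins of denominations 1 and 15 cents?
Coefficient of x^74 in 1/(1-x^1) · 1/(1-x^15). Use j coins of 15 for j = 0..⌊74/15⌋ = 4, the rest in 1s: 4 + 1 = 5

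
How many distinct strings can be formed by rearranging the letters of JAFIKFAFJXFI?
12! / (4! × 2! × 2! × 1! × 2! × 1!) = 2494800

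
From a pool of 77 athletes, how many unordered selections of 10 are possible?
C(77,10) = 77!/(10!×67!) = 1096993404430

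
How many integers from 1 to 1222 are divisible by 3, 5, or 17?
⌊1222/3⌋+⌊1222/5⌋+⌊1222/17⌋ - ⌊1222/15⌋-⌊1222/51⌋-⌊1222/85⌋ + ⌊1222/255⌋ = 407+244+71 - 81-23-14 + 4 = 608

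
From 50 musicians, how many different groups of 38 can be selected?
C(50,38) = 50!/(38!×12!) = 121399651100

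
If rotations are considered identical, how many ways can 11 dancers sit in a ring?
Circular: fix one position, arrange the rest. (11-1)! = 3628800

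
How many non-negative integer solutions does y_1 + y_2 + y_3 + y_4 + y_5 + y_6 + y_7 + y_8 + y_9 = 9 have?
C(9+9-1, 9-1) = C(17, 8) = 24310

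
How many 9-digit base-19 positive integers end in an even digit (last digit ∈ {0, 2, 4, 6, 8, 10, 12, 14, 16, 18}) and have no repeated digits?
Last∈{0,2,4,6,8,10,12,14,16,18}. Last=0: 1764322560. Last nonzero: 9×17×P(17,7) = 14996741760. Total = 16761064320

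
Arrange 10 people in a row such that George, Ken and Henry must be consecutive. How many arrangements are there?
Treat the 3 as one block: (10-3+1)! × 3! = 40320 × 6 = 241920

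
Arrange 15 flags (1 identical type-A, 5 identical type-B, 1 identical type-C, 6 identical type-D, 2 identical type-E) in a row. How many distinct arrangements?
15! / (1! × 5! × 1! × 6! × 2!) = 7567560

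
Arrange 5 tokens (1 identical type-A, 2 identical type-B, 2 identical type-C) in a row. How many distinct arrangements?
5! / (1! × 2! × 2!) = 30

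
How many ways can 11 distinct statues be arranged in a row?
11! = 39916800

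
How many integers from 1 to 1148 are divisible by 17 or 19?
⌊1148/17⌋ + ⌊1148/19⌋ - ⌊1148/323⌋ = 67 + 60 - 3 = 124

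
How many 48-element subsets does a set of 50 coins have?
C(50,48) = 50!/(48!×2!) = 1225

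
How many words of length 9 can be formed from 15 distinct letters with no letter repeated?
P(15,9) = 15!/(15-9)! = 1816214400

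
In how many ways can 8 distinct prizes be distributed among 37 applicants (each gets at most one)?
P(37,8) = 37!/(37-8)! = 1556675366400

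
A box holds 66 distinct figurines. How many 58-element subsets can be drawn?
C(66,58) = 66!/(58!×8!) = 5743572120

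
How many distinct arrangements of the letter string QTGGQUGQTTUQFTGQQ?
17! / (4! × 2! × 4! × 6! × 1!) = 428828400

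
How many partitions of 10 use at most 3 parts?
By conjugation, equals partitions of 10 into parts ≤ 3. Let r_j(i) = number of partitions of i into parts ≤ j, for i = 0..10. r_1(i) = 1 for all i; r_j(i) = r_{j-1}(i) + r_j(i-j). Rows j = 2..3: ≤2: 1 1 2 2 3 3 4 4 5 5 6; ≤3: 1 1 2 3 4 5 7 8 10 12 14. r_3(10) = 14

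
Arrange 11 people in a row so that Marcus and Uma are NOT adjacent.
Total - adjacent = 11! - (11-1)!×2 = 39916800 - 7257600 = 32659200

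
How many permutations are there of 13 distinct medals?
13! = 6227020800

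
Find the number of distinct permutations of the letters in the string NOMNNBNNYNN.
11! / (1! × 1! × 1! × 7! × 1!) = 7920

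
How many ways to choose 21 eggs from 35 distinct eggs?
C(35,21) = 35!/(21!×14!) = 2319959400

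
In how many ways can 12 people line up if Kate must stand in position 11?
Fix one position: (12-1)! = 39916800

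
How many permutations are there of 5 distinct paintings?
5! = 120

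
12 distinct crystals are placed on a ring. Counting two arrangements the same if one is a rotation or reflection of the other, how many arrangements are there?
(12-1)!/2 = 39916800/2 = 19958400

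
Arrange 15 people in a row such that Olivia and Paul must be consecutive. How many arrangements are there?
Treat the 2 as one block: (15-2+1)! × 2! = 87178291200 × 2 = 174356582400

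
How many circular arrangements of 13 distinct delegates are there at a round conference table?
Circular: fix one position, arrange the rest. (13-1)! = 479001600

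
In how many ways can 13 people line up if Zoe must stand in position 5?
Fix one position: (13-1)! = 479001600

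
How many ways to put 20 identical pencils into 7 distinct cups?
C(20+7-1, 7-1) = C(26, 6) = 230230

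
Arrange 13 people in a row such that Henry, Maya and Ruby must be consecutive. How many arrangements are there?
Treat the 3 as one block: (13-3+1)! × 3! = 39916800 × 6 = 239500800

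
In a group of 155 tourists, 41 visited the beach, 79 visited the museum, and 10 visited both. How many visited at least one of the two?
|A∪B| = |A| + |B| - |A∩B| = 41 + 79 - 10 = 110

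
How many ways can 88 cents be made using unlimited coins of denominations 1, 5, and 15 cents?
Coefficient of x^88 in 1/(1-x^1) · 1/(1-x^5) · 1/(1-x^15). Case on j = number of 15-cent coins (j = 0..5); remainder r = 88 - 15j is made from {1,5} in ⌊r/5⌋+1 ways. r = 88, 73, 58, 43, 28, 13 → 18 + 15 + 12 + 9 + 6 + 3 = 63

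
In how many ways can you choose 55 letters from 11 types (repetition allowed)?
C(55+11-1, 11-1) = C(65, 10) = 179013799328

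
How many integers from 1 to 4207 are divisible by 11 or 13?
⌊4207/11⌋ + ⌊4207/13⌋ - ⌊4207/143⌋ = 382 + 323 - 29 = 676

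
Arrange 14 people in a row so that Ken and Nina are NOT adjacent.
Total - adjacent = 14! - (14-1)!×2 = 87178291200 - 12454041600 = 74724249600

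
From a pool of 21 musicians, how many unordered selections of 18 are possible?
C(21,18) = 21!/(18!×3!) = 1330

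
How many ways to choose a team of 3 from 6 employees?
C(6,3) = 6!/(3!×3!) = 20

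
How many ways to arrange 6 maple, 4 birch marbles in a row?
10! / (6! × 4!) = 210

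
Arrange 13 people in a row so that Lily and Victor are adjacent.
Treat as block: (13-1)! × 2! = 479001600 × 2 = 958003200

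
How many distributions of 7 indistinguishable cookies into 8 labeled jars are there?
C(7+8-1, 8-1) = C(14, 7) = 3432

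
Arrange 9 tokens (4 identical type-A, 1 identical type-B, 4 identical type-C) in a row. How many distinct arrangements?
9! / (4! × 1! × 4!) = 630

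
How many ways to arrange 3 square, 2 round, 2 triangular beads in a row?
7! / (3! × 2! × 2!) = 210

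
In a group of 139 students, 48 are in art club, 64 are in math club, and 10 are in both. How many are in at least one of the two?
|A∪B| = |A| + |B| - |A∩B| = 48 + 64 - 10 = 102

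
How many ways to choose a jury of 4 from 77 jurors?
C(77,4) = 77!/(4!×73!) = 1353275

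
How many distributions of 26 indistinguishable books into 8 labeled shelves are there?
C(26+8-1, 8-1) = C(33, 7) = 4272048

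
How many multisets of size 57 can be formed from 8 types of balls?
C(57+8-1, 8-1) = C(64, 7) = 621216192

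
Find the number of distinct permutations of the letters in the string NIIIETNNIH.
10! / (1! × 1! × 3! × 4! × 1!) = 25200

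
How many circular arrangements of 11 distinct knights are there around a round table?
Circular: fix one position, arrange the rest. (11-1)! = 3628800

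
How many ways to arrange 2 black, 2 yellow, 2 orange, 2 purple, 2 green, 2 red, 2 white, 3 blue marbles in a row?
17! / (2! × 2! × 2! × 2! × 2! × 2! × 2! × 3!) = 463134672000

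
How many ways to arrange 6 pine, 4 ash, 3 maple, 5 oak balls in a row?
18! / (6! × 4! × 3! × 5!) = 514594080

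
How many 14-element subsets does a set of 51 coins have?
C(51,14) = 51!/(14!×37!) = 1292706174900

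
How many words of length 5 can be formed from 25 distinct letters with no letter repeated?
P(25,5) = 25!/(25-5)! = 6375600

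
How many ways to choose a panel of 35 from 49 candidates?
C(49,35) = 49!/(35!×14!) = 675248872536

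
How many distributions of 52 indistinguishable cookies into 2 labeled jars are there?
C(52+2-1, 2-1) = C(53, 1) = 53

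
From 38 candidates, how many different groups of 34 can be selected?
C(38,34) = 38!/(34!×4!) = 73815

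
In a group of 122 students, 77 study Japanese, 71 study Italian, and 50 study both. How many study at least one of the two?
|A∪B| = |A| + |B| - |A∩B| = 77 + 71 - 50 = 98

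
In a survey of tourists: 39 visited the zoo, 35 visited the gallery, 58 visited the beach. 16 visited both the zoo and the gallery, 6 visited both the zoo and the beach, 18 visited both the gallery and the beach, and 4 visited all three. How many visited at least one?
|A∪B∪C| = 39+35+58-16-6-18+4 = 96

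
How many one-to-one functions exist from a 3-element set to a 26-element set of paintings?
P(26,3) = 26!/(26-3)! = 15600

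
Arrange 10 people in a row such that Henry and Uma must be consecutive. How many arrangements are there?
Treat the 2 as one block: (10-2+1)! × 2! = 362880 × 2 = 725760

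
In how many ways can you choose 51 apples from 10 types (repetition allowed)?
C(51+10-1, 10-1) = C(60, 9) = 14783142660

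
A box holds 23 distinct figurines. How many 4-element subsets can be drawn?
C(23,4) = 23!/(4!×19!) = 8855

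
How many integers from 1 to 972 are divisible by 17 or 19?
⌊972/17⌋ + ⌊972/19⌋ - ⌊972/323⌋ = 57 + 51 - 3 = 105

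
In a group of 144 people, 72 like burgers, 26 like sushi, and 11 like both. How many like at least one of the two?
|A∪B| = |A| + |B| - |A∩B| = 72 + 26 - 11 = 87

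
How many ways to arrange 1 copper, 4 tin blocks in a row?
5! / (1! × 4!) = 5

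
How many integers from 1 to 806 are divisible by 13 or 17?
⌊806/13⌋ + ⌊806/17⌋ - ⌊806/221⌋ = 62 + 47 - 3 = 106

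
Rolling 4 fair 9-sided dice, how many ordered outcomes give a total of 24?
Coefficient of x^24 in (x + x² + ... + x^9)^4. By inclusion-exclusion on dice exceeding 9: Σ_j (-1)^j C(4,j)·C(24-1-9j, 3) = C(4,0)·C(23,3) - C(4,1)·C(14,3) + C(4,2)·C(5,3) = 1·1771 - 4·364 + 6·10 = 375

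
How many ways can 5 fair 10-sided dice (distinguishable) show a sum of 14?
Coefficient of x^14 in (x + x² + ... + x^10)^5. By inclusion-exclusion on dice exceeding 10: Σ_j (-1)^j C(5,j)·C(14-1-10j, 4) = C(5,0)·C(13,4) = 1·715 = 715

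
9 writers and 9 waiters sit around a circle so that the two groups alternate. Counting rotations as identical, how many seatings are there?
Fix one of the writers: (9-1)! ways for the remaining writers, × 9! ways for the waiters = 40320 × 362880 = 14631321600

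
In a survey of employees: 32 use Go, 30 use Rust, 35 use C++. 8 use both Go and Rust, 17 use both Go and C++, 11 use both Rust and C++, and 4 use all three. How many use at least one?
|A∪B∪C| = 32+30+35-8-17-11+4 = 65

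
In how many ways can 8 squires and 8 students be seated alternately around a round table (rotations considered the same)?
Fix one of the squires: (8-1)! ways for the remaining squires, × 8! ways for the students = 5040 × 40320 = 203212800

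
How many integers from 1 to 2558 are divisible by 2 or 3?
⌊2558/2⌋ + ⌊2558/3⌋ - ⌊2558/6⌋ = 1279 + 852 - 426 = 1705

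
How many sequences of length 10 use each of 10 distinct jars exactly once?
10! = 3628800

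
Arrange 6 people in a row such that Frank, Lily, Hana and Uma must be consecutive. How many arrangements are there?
Treat the 4 as one block: (6-4+1)! × 4! = 6 × 24 = 144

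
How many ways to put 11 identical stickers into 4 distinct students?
C(11+4-1, 4-1) = C(14, 3) = 364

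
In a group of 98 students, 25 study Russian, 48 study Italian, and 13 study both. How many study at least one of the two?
|A∪B| = |A| + |B| - |A∩B| = 25 + 48 - 13 = 60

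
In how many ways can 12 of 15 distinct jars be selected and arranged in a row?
P(15,12) = 15!/(15-12)! = 217945728000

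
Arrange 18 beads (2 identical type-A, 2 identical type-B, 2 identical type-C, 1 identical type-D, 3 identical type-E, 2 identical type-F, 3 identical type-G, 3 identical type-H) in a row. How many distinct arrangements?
18! / (2! × 2! × 2! × 1! × 3! × 2! × 3! × 3!) = 1852538688000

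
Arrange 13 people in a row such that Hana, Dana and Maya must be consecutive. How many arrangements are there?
Treat the 3 as one block: (13-3+1)! × 3! = 39916800 × 6 = 239500800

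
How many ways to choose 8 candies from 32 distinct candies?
C(32,8) = 32!/(8!×24!) = 10518300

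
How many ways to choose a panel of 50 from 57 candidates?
C(57,50) = 57!/(50!×7!) = 264385836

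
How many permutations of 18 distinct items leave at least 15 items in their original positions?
Exactly j fixed points: C(18,j)·!(18-j); sum over j ≥ 15 (derangement numbers via !m = (m-1)·(!(m-1) + !(m-2)): !0..!3 = 1, 0, 1, 2). Σ_{j=15}^{18} C(18,j)·!(18-j) = C(18,15)·!3 + C(18,16)·!2 + C(18,17)·!1 + C(18,18)·!0 = 816·2 + 153·1 + 18·0 + 1·1 = 1786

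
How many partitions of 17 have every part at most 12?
Let r_j(i) = number of partitions of i into parts ≤ j, for i = 0..17. r_1(i) = 1 for all i; r_j(i) = r_{j-1}(i) + r_j(i-j). Rows j = 2..12: ≤2: 1 1 2 2 3 3 4 4 5 5 6 6 7 7 8 8 9 9; ≤3: 1 1 2 3 4 5 7 8 10 12 14 16 19 21 24 27 30 33; ≤4: 1 1 2 3 5 6 9 11 15 18 23 27 34 39 47 54 64 72; ≤5: 1 1 2 3 5 7 10 13 18 23 30 37 47 57 70 84 101 119; ≤6: 1 1 2 3 5 7 11 14 20 26 35 44 58 71 90 110 136 163; ≤7: 1 1 2 3 5 7 11 15 21 28 38 49 65 82 105 131 164 201; ≤8: 1 1 2 3 5 7 11 15 22 29 40 52 70 89 116 146 186 230; ≤9: 1 1 2 3 5 7 11 15 22 30 41 54 73 94 123 157 201 252; ≤10: 1 1 2 3 5 7 11 15 22 30 42 55 75 97 128 164 212 267; ≤11: 1 1 2 3 5 7 11 15 22 30 42 56 76 99 131 169 219 278; ≤12: 1 1 2 3 5 7 11 15 22 30 42 56 77 100 133 172 224 285. r_12(17) = 285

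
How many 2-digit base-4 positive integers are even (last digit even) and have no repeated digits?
Last∈{0,2}. Last=0: 3. Last nonzero: 1×2×P(2,0) = 2. Total = 5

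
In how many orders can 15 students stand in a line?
15! = 1307674368000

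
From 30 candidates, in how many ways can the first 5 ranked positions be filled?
P(30,5) = 30!/(30-5)! = 17100720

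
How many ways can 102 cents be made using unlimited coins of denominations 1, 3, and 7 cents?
Coefficient of x^102 in 1/(1-x^1) · 1/(1-x^3) · 1/(1-x^7). Case on j = number of 7-cent coins (j = 0..14); remainder r = 102 - 7j is made from {1,3} in ⌊r/3⌋+1 ways. r = 102, 95, 88, 81, 74, 67, 60, 53, 46, 39, 32, 25, 18, 11, 4 → 35 + 32 + 30 + 28 + 25 + 23 + 21 + 18 + 16 + 14 + 11 + 9 + 7 + 4 + 2 = 275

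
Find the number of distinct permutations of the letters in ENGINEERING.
11! / (3! × 3! × 2! × 2! × 1!) = 277200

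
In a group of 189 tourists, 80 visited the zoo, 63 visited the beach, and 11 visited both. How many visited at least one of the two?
|A∪B| = |A| + |B| - |A∩B| = 80 + 63 - 11 = 132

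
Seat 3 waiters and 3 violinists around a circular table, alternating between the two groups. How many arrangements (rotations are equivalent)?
Fix one of the waiters: (3-1)! ways for the remaining waiters, × 3! ways for the violinists = 2 × 6 = 12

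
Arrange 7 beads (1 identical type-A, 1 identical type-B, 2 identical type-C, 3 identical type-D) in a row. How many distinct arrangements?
7! / (1! × 1! × 2! × 3!) = 420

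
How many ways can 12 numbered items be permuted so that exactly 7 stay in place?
Choose the 7 fixed points C(12,7) = 792, derange the rest: !5 = Σ_{j=0}^{5} (-1)^j·5!/j! = 120 - 120 + 60 - 20 + 5 - 1 = 44. Product = 792 × 44 = 34848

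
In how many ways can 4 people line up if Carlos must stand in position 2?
Fix one position: (4-1)! = 6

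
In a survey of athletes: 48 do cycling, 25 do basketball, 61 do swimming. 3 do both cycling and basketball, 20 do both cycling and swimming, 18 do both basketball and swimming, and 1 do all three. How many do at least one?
|A∪B∪C| = 48+25+61-3-20-18+1 = 94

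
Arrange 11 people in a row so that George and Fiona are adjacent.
Treat as block: (11-1)! × 2! = 3628800 × 2 = 7257600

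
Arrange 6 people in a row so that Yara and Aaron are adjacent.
Treat as block: (6-1)! × 2! = 120 × 2 = 240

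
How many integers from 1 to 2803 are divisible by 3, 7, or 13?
⌊2803/3⌋+⌊2803/7⌋+⌊2803/13⌋ - ⌊2803/21⌋-⌊2803/39⌋-⌊2803/91⌋ + ⌊2803/273⌋ = 934+400+215 - 133-71-30 + 10 = 1325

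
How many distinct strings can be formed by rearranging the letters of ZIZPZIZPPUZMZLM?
15! / (1! × 2! × 6! × 2! × 3! × 1!) = 75675600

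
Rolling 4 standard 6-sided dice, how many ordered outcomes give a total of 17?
Coefficient of x^17 in (x + x² + ... + x^6)^4. By inclusion-exclusion on dice exceeding 6: Σ_j (-1)^j C(4,j)·C(17-1-6j, 3) = C(4,0)·C(16,3) - C(4,1)·C(10,3) + C(4,2)·C(4,3) = 1·560 - 4·120 + 6·4 = 104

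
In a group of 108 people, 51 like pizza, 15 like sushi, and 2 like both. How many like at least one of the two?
|A∪B| = |A| + |B| - |A∩B| = 51 + 15 - 2 = 64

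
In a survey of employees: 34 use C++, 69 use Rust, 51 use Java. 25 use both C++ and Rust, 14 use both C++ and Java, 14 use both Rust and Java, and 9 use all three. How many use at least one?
|A∪B∪C| = 34+69+51-25-14-14+9 = 110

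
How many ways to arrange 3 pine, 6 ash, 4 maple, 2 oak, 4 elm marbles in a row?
19! / (3! × 6! × 4! × 2! × 4!) = 24443218800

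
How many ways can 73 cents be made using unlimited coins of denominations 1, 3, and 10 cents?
Coefficient of x^73 in 1/(1-x^1) · 1/(1-x^3) · 1/(1-x^10). Case on j = number of 10-cent coins (j = 0..7); remainder r = 73 - 10j is made from {1,3} in ⌊r/3⌋+1 ways. r = 73, 63, 53, 43, 33, 23, 13, 3 → 25 + 22 + 18 + 15 + 12 + 8 + 5 + 2 = 107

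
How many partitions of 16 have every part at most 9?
Let r_j(i) = number of partitions of i into parts ≤ j, for i = 0..16. r_1(i) = 1 for all i; r_j(i) = r_{j-1}(i) + r_j(i-j). Rows j = 2..9: ≤2: 1 1 2 2 3 3 4 4 5 5 6 6 7 7 8 8 9; ≤3: 1 1 2 3 4 5 7 8 10 12 14 16 19 21 24 27 30; ≤4: 1 1 2 3 5 6 9 11 15 18 23 27 34 39 47 54 64; ≤5: 1 1 2 3 5 7 10 13 18 23 30 37 47 57 70 84 101; ≤6: 1 1 2 3 5 7 11 14 20 26 35 44 58 71 90 110 136; ≤7: 1 1 2 3 5 7 11 15 21 28 38 49 65 82 105 131 164; ≤8: 1 1 2 3 5 7 11 15 22 29 40 52 70 89 116 146 186; ≤9: 1 1 2 3 5 7 11 15 22 30 41 54 73 94 123 157 201. r_9(16) = 201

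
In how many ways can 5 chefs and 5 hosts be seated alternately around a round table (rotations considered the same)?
Fix one of the chefs: (5-1)! ways for the remaining chefs, × 5! ways for the hosts = 24 × 120 = 2880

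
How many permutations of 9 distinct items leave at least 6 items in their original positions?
Exactly j fixed points: C(9,j)·!(9-j); sum over j ≥ 6 (derangement numbers via !m = (m-1)·(!(m-1) + !(m-2)): !0..!3 = 1, 0, 1, 2). Σ_{j=6}^{9} C(9,j)·!(9-j) = C(9,6)·!3 + C(9,7)·!2 + C(9,8)·!1 + C(9,9)·!0 = 84·2 + 36·1 + 9·0 + 1·1 = 205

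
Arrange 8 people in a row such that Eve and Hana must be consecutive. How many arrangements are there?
Treat the 2 as one block: (8-2+1)! × 2! = 5040 × 2 = 10080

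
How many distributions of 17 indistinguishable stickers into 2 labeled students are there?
C(17+2-1, 2-1) = C(18, 1) = 18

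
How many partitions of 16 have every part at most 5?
Let r_j(i) = number of partitions of i into parts ≤ j, for i = 0..16. r_1(i) = 1 for all i; r_j(i) = r_{j-1}(i) + r_j(i-j). Rows j = 2..5: ≤2: 1 1 2 2 3 3 4 4 5 5 6 6 7 7 8 8 9; ≤3: 1 1 2 3 4 5 7 8 10 12 14 16 19 21 24 27 30; ≤4: 1 1 2 3 5 6 9 11 15 18 23 27 34 39 47 54 64; ≤5: 1 1 2 3 5 7 10 13 18 23 30 37 47 57 70 84 101. r_5(16) = 101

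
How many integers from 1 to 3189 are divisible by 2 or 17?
⌊3189/2⌋ + ⌊3189/17⌋ - ⌊3189/34⌋ = 1594 + 187 - 93 = 1688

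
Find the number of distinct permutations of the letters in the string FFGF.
4! / (1! × 3!) = 4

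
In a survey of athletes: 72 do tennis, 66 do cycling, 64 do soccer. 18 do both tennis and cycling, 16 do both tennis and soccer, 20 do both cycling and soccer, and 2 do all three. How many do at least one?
|A∪B∪C| = 72+66+64-18-16-20+2 = 150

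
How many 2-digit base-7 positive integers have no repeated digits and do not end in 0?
Last digit: 6 nonzero choices. First digit: 5 (nonzero, ≠last). Middle 0: P(5,0) = 1. Total = 30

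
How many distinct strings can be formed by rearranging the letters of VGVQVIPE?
8! / (1! × 1! × 1! × 1! × 3! × 1!) = 6720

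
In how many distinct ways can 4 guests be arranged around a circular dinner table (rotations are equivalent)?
Circular: fix one position, arrange the rest. (4-1)! = 6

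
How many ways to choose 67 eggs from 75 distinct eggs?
C(75,67) = 75!/(67!×8!) = 16871053725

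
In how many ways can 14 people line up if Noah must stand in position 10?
Fix one position: (14-1)! = 6227020800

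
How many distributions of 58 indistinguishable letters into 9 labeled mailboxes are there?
C(58+9-1, 9-1) = C(66, 8) = 5743572120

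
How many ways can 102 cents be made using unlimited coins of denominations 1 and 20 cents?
Coefficient of x^102 in 1/(1-x^1) · 1/(1-x^20). Use j coins of 20 for j = 0..⌊102/20⌋ = 5, the rest in 1s: 5 + 1 = 6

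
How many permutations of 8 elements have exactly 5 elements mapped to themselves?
Choose the 5 fixed points C(8,5) = 56, derange the rest: !3 = Σ_{j=0}^{3} (-1)^j·3!/j! = 6 - 6 + 3 - 1 = 2. Product = 56 × 2 = 112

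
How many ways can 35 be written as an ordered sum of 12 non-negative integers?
C(35+12-1, 12-1) = C(46, 11) = 13340783196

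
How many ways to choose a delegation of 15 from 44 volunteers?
C(44,15) = 44!/(15!×29!) = 229911617056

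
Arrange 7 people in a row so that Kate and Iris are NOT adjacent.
Total - adjacent = 7! - (7-1)!×2 = 5040 - 1440 = 3600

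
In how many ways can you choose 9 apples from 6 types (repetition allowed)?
C(9+6-1, 6-1) = C(14, 5) = 2002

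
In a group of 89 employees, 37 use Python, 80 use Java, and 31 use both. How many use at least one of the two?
|A∪B| = |A| + |B| - |A∩B| = 37 + 80 - 31 = 86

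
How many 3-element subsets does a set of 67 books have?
C(67,3) = 67!/(3!×64!) = 47905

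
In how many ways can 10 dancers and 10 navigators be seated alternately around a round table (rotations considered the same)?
Fix one of the dancers: (10-1)! ways for the remaining dancers, × 10! ways for the navigators = 362880 × 3628800 = 1316818944000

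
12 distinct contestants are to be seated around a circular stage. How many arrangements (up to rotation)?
Circular: fix one position, arrange the rest. (12-1)! = 39916800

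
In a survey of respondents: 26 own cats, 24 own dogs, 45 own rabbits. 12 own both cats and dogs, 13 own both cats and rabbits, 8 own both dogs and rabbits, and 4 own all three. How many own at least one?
|A∪B∪C| = 26+24+45-12-13-8+4 = 66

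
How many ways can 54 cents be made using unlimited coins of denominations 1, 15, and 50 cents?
Coefficient of x^54 in 1/(1-x^1) · 1/(1-x^15) · 1/(1-x^50). Case on j = number of 50-cent coins (j = 0..1); remainder r = 54 - 50j is made from {1,15} in ⌊r/15⌋+1 ways. r = 54, 4 → 4 + 1 = 5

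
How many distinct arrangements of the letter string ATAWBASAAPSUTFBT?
16! / (1! × 2! × 5! × 1! × 3! × 1! × 1! × 2!) = 7264857600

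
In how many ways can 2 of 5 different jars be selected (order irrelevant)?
C(5,2) = 5!/(2!×3!) = 10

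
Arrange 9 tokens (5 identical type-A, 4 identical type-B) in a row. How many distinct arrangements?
9! / (5! × 4!) = 126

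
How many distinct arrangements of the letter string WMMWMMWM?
8! / (5! × 3!) = 56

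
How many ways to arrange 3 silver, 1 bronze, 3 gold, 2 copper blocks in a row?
9! / (3! × 1! × 3! × 2!) = 5040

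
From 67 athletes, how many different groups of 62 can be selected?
C(67,62) = 67!/(62!×5!) = 9657648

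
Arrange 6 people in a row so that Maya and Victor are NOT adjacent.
Total - adjacent = 6! - (6-1)!×2 = 720 - 240 = 480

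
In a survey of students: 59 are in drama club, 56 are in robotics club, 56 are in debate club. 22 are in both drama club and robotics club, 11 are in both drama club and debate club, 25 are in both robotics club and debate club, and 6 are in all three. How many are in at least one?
|A∪B∪C| = 59+56+56-22-11-25+6 = 119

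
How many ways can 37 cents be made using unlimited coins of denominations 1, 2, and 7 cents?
Coefficient of x^37 in 1/(1-x^1) · 1/(1-x^2) · 1/(1-x^7). Case on j = number of 7-cent coins (j = 0..5); remainder r = 37 - 7j is made from {1,2} in ⌊r/2⌋+1 ways. r = 37, 30, 23, 16, 9, 2 → 19 + 16 + 12 + 9 + 5 + 2 = 63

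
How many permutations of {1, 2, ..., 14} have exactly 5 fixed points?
Choose the 5 fixed points C(14,5) = 2002, derange the rest: !9 = Σ_{j=0}^{9} (-1)^j·9!/j! = 362880 - 362880 + 181440 - 60480 + 15120 - 3024 + 504 - 72 + 9 - 1 = 133496. Product = 2002 × 133496 = 267258992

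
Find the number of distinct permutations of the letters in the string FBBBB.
5! / (4! × 1!) = 5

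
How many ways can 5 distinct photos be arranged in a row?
5! = 120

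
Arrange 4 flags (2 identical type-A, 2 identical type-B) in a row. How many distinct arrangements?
4! / (2! × 2!) = 6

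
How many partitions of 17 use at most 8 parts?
By conjugation, equals partitions of 17 into parts ≤ 8. Let r_j(i) = number of partitions of i into parts ≤ j, for i = 0..17. r_1(i) = 1 for all i; r_j(i) = r_{j-1}(i) + r_j(i-j). Rows j = 2..8: ≤2: 1 1 2 2 3 3 4 4 5 5 6 6 7 7 8 8 9 9; ≤3: 1 1 2 3 4 5 7 8 10 12 14 16 19 21 24 27 30 33; ≤4: 1 1 2 3 5 6 9 11 15 18 23 27 34 39 47 54 64 72; ≤5: 1 1 2 3 5 7 10 13 18 23 30 37 47 57 70 84 101 119; ≤6: 1 1 2 3 5 7 11 14 20 26 35 44 58 71 90 110 136 163; ≤7: 1 1 2 3 5 7 11 15 21 28 38 49 65 82 105 131 164 201; ≤8: 1 1 2 3 5 7 11 15 22 29 40 52 70 89 116 146 186 230. r_8(17) = 230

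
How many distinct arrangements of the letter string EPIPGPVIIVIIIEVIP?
17! / (2! × 1! × 4! × 3! × 7!) = 245044800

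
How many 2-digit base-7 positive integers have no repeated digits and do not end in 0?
Last digit: 6 nonzero choices. First digit: 5 (nonzero, ≠last). Middle 0: P(5,0) = 1. Total = 30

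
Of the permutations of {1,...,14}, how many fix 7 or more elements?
Exactly j fixed points: C(14,j)·!(14-j); sum over j ≥ 7 (derangement numbers via !m = (m-1)·(!(m-1) + !(m-2)): !0..!7 = 1, 0, 1, 2, 9, 44, 265, 1854). Σ_{j=7}^{14} C(14,j)·!(14-j) = C(14,7)·!7 + C(14,8)·!6 + C(14,9)·!5 + C(14,10)·!4 + C(14,11)·!3 + C(14,12)·!2 + C(14,13)·!1 + C(14,14)·!0 = 3432·1854 + 3003·265 + 2002·44 + 1001·9 + 364·2 + 91·1 + 14·0 + 1·1 = 7256640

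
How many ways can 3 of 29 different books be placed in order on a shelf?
P(29,3) = 29!/(29-3)! = 21924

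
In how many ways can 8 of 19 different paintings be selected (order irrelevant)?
C(19,8) = 19!/(8!×11!) = 75582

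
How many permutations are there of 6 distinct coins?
6! = 720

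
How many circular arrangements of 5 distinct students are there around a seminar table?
Circular: fix one position, arrange the rest. (5-1)! = 24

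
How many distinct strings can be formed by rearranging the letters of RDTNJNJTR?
9! / (2! × 2! × 1! × 2! × 2!) = 22680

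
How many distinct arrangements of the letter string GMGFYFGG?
8! / (4! × 2! × 1! × 1!) = 840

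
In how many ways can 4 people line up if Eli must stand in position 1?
Fix one position: (4-1)! = 6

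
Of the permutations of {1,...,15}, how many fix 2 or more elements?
Exactly j fixed points: C(15,j)·!(15-j); sum over j ≥ 2 (derangement numbers via !m = (m-1)·(!(m-1) + !(m-2)): !0..!13 = 1, 0, 1, 2, 9, 44, 265, 1854, 14833, 133496, 1334961, 14684570, 176214841, 2290792932). Σ_{j=2}^{15} C(15,j)·!(15-j) = C(15,2)·!13 + C(15,3)·!12 + C(15,4)·!11 + C(15,5)·!10 + C(15,6)·!9 + C(15,7)·!8 + C(15,8)·!7 + C(15,9)·!6 + C(15,10)·!5 + C(15,11)·!4 + C(15,12)·!3 + C(15,13)·!2 + C(15,14)·!1 + C(15,15)·!0 = 105·2290792932 + 455·176214841 + 1365·14684570 + 3003·1334961 + 5005·133496 + 6435·14833 + 6435·1854 + 5005·265 + 3003·44 + 1365·9 + 455·2 + 105·1 + 15·0 + 1·1 = 345541336531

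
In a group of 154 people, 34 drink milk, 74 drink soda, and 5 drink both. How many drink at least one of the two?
|A∪B| = |A| + |B| - |A∩B| = 34 + 74 - 5 = 103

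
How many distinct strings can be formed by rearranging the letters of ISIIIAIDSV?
10! / (1! × 1! × 2! × 5! × 1!) = 15120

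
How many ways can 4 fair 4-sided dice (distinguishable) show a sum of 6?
Coefficient of x^6 in (x + x² + ... + x^4)^4. By inclusion-exclusion on dice exceeding 4: Σ_j (-1)^j C(4,j)·C(6-1-4j, 3) = C(4,0)·C(5,3) = 1·10 = 10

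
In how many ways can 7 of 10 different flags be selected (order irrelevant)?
C(10,7) = 10!/(7!×3!) = 120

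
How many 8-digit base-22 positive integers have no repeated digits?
First digit: 21 choices (nonzero). Then descending: 21 × 21 × 20 × 19 × 18 × 17 × 16 × 15 = 12307075200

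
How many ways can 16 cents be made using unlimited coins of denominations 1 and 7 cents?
Coefficient of x^16 in 1/(1-x^1) · 1/(1-x^7). Use j coins of 7 for j = 0..⌊16/7⌋ = 2, the rest in 1s: 2 + 1 = 3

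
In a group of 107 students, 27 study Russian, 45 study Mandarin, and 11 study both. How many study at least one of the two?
|A∪B| = |A| + |B| - |A∩B| = 27 + 45 - 11 = 61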